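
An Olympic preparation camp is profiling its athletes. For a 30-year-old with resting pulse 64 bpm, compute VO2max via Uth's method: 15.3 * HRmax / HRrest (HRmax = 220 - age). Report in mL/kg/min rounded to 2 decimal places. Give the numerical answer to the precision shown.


Step 1: HRmax = 220 - 30 = 190 bpm
Step 2: Ratio = 190 / 64 = 2.9688
Step 3: VO2max = 15.3 * 2.9688 = 45.42 mL/kg/min

45.42 mL/kg/min


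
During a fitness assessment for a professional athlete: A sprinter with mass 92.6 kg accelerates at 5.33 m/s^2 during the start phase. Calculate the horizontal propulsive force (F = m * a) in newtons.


F = m * a
= 92.6 * 5.33
= 493.56 N

493.56 N


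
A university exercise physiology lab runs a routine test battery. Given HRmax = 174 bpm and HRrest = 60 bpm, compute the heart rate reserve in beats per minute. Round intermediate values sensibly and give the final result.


Heart rate reserve = maximum HR minus resting HR
HRR = 174 - 60 = 114 bpm

114 bpm


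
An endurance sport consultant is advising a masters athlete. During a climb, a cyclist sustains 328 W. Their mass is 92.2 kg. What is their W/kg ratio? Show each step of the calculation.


Power-to-weight = 328 W / 92.2 kg
= 3.557 W/kg

3.557 W/kg


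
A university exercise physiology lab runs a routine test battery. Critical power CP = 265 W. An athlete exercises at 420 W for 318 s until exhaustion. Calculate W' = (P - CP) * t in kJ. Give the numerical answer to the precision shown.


P - CP = 420 - 265 = 155 W
W' = 155 * 318 = 49290 J
= 49290 / 1000 = 49.29 kJ

49.29 kJ


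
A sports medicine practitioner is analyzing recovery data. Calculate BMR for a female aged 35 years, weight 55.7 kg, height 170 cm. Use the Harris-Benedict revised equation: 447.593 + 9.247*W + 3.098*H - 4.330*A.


Substituting values:
W term = 9.247 * 55.7 = 515.0579
H term = 3.098 * 170 = 526.66
A term = 4.330 * 35 = 151.55
BMR = 1337.76 kcal/day

1337.76 kcal/day


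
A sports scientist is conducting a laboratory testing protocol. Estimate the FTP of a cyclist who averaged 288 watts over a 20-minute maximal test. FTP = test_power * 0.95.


FTP = 288 * 0.95 = 273.6 W

273.6 W


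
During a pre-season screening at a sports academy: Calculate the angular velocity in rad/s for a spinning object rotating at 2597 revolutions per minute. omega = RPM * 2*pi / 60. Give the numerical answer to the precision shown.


omega = RPM * 2*pi / 60
= 2597 * 6.28318531 / 60
= 271.957 rad/s

271.957 rad/s


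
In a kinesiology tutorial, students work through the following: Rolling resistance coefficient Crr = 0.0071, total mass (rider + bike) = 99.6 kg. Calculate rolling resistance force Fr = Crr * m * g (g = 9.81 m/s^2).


Fr = Crr * m * g
= 0.0071 * 99.6 * 9.81
= 6.937 N

6.937 N


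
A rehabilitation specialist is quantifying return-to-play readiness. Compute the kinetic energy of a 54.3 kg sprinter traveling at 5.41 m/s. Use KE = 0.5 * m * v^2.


Velocity squared = 29.2681
KE = 0.5 * 54.3 * 29.2681 = 794.63 J

794.63 J


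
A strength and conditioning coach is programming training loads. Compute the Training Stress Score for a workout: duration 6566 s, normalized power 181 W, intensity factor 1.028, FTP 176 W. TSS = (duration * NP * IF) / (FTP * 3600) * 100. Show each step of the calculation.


Product = 6566 * 181 * 1.028 = 1221722.488
Base = 176 * 3600 = 633600
TSS = 1221722.488 / 633600 * 100 = 192.82

192.82 TSS


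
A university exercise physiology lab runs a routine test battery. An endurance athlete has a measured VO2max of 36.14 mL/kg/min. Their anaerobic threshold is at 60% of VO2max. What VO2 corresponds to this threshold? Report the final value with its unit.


Anaerobic threshold VO2 = VO2max * 60%
= 36.14 * 0.6
= 21.68 mL/kg/min

21.68 mL/kg/min


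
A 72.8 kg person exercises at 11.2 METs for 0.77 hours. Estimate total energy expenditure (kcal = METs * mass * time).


Energy = METs * mass(kg) * time(h)
= 11.2 * 72.8 * 0.77
= 627.83 kcal

627.83 kcal


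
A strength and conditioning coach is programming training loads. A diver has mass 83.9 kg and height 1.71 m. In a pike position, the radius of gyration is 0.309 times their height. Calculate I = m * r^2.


r = 0.309 * 1.71 = 0.52839 m
I = m * r^2 = 83.9 * 0.279196 = 23.425 kg*m^2

23.425 kg*m^2


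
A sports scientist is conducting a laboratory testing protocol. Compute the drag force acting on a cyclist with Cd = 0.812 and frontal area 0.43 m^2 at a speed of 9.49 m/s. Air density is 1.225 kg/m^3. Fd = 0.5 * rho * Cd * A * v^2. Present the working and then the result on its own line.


Step 1: v^2 = 90.0601
Step 2: Fd = 0.5 * 1.225 * 0.812 * 0.43 * 90.0601
= 19.26 N

19.26 N


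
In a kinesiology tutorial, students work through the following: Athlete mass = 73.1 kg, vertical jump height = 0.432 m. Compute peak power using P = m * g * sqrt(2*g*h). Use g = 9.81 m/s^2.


sqrt(2 * 9.81 * 0.432) = sqrt(8.47584) = 2.91133 m/s
P = 73.1 * 9.81 * 2.91133
= 2087.75 W

2087.75 W


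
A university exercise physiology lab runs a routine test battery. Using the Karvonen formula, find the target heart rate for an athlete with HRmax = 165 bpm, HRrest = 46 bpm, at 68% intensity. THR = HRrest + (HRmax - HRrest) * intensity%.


HRR = 165 - 46 = 119
THR = 46 + 119 * 0.68
= 46 + 80.92
= 126.92 bpm

126.92 bpm


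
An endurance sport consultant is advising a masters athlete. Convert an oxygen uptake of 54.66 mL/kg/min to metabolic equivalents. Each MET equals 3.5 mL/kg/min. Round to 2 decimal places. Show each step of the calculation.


One MET = 3.5 mL/kg/min
Number of METs = 54.66 / 3.5
= 15.62 METs

15.62 METs


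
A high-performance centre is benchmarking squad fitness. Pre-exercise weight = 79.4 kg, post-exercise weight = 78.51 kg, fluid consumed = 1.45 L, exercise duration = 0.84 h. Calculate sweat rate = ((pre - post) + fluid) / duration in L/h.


Weight loss = 79.4 - 78.51 = 0.89 kg (approx L)
Total sweat = 0.89 + 1.45 = 2.34 L
Sweat rate = 2.34 / 0.84 = 2.786 L/h

2.786 L/h


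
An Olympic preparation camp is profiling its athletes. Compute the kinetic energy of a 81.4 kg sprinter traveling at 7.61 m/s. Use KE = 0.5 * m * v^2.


Velocity squared = 57.9121
KE = 0.5 * 81.4 * 57.9121 = 2357.02 J

2357.02 J


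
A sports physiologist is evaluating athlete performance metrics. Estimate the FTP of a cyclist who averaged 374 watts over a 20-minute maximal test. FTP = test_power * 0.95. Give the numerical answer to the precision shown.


FTP = 374 * 0.95 = 355.3 W

355.3 W


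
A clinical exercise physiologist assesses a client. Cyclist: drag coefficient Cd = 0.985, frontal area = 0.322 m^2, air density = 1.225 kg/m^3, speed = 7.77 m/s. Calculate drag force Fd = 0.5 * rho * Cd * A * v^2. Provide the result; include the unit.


v^2 = 7.77^2 = 60.3729
Fd = 0.5 * 1.225 * 0.985 * 0.322 * 60.3729
= 11.728 N

11.728 N


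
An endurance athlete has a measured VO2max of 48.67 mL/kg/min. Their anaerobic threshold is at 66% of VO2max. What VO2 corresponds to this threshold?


Anaerobic threshold VO2 = VO2max * 66%
= 48.67 * 0.66
= 32.12 mL/kg/min

32.12 mL/kg/min


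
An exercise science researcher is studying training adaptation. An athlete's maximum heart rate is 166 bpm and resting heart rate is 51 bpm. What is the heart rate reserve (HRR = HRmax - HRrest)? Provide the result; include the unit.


HRR = HRmax - HRrest
= 166 - 51
= 115 bpm

115 bpm


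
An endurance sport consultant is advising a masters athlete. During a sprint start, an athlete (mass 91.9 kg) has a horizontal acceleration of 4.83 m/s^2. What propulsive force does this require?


Propulsive force = mass * acceleration
= 91.9 kg * 4.83 m/s^2
= 443.88 N

443.88 N


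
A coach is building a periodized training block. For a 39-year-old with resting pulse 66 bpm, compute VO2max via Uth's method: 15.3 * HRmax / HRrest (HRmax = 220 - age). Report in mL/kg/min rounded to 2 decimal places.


Step 1: HRmax = 220 - 39 = 181 bpm
Step 2: Ratio = 181 / 66 = 2.7424
Step 3: VO2max = 15.3 * 2.7424 = 41.96 mL/kg/min

41.96 mL/kg/min


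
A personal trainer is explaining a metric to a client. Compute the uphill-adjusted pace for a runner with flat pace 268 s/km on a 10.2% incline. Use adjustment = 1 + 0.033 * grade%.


Adjustment factor = 1 + 0.033 * 10.2 = 1.3366
Grade-adjusted pace = 268 * 1.3366 = 358.21 s/km

358.21 s/km


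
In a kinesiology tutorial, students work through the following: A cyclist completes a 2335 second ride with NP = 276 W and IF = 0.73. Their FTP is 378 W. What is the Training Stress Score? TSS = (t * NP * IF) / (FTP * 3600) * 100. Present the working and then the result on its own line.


t * NP * IF = 2335 * 276 * 0.73 = 470455.8
FTP * 3600 = 1360800
TSS = (470455.8 / 1360800) * 100 = 34.57

34.57 TSS


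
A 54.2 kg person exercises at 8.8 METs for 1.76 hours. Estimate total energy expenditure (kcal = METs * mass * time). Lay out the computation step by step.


Energy = METs * mass(kg) * time(h)
= 8.8 * 54.2 * 1.76
= 839.45 kcal

839.45 kcal


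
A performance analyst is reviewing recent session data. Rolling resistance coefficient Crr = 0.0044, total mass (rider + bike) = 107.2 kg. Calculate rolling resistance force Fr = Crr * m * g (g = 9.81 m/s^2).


Fr = Crr * m * g
= 0.0044 * 107.2 * 9.81
= 4.627 N

4.627 N


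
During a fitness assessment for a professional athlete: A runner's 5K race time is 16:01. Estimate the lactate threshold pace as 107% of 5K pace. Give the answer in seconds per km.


Total race time = 16*60 + 1 = 961 seconds
5K pace = 961 / 5 = 192.2 sec/km
LT pace = 192.2 * 1.07 = 205.65 sec/km

205.65 s/km


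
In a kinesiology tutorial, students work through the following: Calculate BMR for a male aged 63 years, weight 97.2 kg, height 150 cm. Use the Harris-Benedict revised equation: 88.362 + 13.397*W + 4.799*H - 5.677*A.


Substituting values:
W term = 13.397 * 97.2 = 1302.1884
H term = 4.799 * 150 = 719.85
A term = 5.677 * 63 = 357.651
BMR = 1752.75 kcal/day

1752.75 kcal/day


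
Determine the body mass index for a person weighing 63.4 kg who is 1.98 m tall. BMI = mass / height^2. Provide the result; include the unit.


BMI = mass / height^2
= 63.4 / 1.98^2
= 63.4 / 3.9204
= 16.17 kg/m^2

16.17 kg/m^2


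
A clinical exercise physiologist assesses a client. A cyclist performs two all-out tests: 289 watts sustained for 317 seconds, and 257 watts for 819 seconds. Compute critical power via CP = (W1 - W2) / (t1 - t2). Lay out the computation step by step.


W1 = P1 * t1 = 289 * 317 = 91613 J
W2 = P2 * t2 = 257 * 819 = 210483 J
CP = (91613 - 210483) / (317 - 819)
= 236.79 W

236.79 W


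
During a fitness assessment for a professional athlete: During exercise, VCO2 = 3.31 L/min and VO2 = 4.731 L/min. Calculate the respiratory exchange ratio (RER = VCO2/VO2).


RER = VCO2 / VO2
= 3.31 / 4.731
= 0.6996

0.6996


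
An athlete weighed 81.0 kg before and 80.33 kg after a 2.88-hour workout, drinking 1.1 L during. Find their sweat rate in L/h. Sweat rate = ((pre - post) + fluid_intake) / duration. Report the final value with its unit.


Body mass change = 0.67 kg
Total sweat loss = 0.67 + 1.1 = 1.77 L
Rate = 1.77 / 2.88 = 0.615 L/h

0.615 L/h


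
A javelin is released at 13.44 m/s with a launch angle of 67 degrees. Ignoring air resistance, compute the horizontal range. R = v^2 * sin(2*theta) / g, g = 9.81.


Launch speed squared = 180.6336
sin(2 * 67 deg) = 0.71934
Range = 180.6336 * 0.71934 / 9.81
= 13.245 m

13.245 m


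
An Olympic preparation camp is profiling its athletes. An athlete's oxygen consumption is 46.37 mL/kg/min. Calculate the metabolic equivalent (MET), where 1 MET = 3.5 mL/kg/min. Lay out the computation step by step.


MET = VO2 / 3.5
= 46.37 / 3.5
= 13.25 METs

13.25 METs


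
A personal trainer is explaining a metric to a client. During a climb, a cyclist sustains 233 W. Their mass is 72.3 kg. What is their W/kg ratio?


Power-to-weight = 233 W / 72.3 kg
= 3.223 W/kg

3.223 W/kg


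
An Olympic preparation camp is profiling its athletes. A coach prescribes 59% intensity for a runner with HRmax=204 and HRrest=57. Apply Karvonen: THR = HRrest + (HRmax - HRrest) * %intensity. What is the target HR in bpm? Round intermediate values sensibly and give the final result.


Heart rate reserve = 204 - 57 = 147
Intensity fraction = 59 / 100 = 0.59
THR = 57 + 147 * 0.59 = 143.73 bpm

143.73 bpm


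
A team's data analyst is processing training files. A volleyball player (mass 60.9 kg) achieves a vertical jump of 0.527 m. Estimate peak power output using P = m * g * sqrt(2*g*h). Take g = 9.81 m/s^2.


2 * g * h = 2 * 9.81 * 0.527 = 10.33974
sqrt(10.33974) = 3.215547 m/s
P = 60.9 * 9.81 * 3.215547 = 1921.06 W

1921.06 W


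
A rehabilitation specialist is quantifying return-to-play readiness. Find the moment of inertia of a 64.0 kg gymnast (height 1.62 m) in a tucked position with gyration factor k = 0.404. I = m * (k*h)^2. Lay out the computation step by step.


Radius of gyration = 0.404 * 1.62 = 0.65448 m
I = 64.0 * 0.65448^2
= 64.0 * 0.428344
= 27.414 kg*m^2

27.414 kg*m^2


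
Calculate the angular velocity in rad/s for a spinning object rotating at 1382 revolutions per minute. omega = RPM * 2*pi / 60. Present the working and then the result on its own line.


omega = RPM * 2*pi / 60
= 1382 * 6.28318531 / 60
= 144.723 rad/s

144.723 rad/s


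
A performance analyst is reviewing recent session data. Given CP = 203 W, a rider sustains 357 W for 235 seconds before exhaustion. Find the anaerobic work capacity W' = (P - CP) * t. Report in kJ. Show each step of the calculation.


Excess power = 357 - 203 = 154 W
Work above CP = 154 * 235 = 36190 J
W' = 36.19 kJ

36.19 kJ


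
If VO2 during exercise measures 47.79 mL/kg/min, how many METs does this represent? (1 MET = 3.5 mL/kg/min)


METs = VO2 / 3.5 = 47.79 / 3.5 = 13.65

13.65 METs


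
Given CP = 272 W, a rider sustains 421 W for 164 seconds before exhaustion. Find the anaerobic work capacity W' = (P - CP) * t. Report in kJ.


Excess power = 421 - 272 = 149 W
Work above CP = 149 * 164 = 24436 J
W' = 24.436 kJ

24.436 kJ


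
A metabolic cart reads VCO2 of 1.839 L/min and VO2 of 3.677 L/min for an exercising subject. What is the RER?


RER = VCO2 / VO2 = 1.839 / 3.677 = 0.5001

0.5001


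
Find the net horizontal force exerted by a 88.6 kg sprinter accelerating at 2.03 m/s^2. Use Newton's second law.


Newton's second law: F = m * a
F = 88.6 * 2.03 = 179.86 N

179.86 N


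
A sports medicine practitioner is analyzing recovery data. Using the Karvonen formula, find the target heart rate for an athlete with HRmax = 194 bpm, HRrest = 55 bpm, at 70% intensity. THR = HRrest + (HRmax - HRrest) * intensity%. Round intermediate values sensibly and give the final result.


HRR = 194 - 55 = 139
THR = 55 + 139 * 0.7
= 55 + 97.3
= 152.3 bpm

152.3 bpm


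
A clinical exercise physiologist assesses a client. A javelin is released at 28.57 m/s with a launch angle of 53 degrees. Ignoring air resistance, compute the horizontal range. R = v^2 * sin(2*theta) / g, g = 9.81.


Launch speed squared = 816.2449
sin(2 * 53 deg) = 0.961262
Range = 816.2449 * 0.961262 / 9.81
= 79.982 m

79.982 m


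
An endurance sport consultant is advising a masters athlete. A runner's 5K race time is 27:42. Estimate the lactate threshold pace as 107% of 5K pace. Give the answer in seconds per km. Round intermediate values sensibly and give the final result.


Total race time = 27*60 + 42 = 1662 seconds
5K pace = 1662 / 5 = 332.4 sec/km
LT pace = 332.4 * 1.07 = 355.67 sec/km

355.67 s/km


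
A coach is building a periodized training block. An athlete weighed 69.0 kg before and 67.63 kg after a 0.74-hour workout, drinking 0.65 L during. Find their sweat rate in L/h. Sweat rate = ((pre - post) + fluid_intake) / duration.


Body mass change = 1.37 kg
Total sweat loss = 1.37 + 0.65 = 2.02 L
Rate = 2.02 / 0.74 = 2.73 L/h

2.73 L/h


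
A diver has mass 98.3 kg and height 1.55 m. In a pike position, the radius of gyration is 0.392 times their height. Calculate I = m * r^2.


r = 0.392 * 1.55 = 0.6076 m
I = m * r^2 = 98.3 * 0.369178 = 36.29 kg*m^2

36.29 kg*m^2


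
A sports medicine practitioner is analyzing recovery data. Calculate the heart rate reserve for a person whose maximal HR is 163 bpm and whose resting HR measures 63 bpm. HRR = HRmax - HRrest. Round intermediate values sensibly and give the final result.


HRmax = 163 bpm
HRrest = 63 bpm
HRR = 163 - 63 = 100 bpm

100 bpm


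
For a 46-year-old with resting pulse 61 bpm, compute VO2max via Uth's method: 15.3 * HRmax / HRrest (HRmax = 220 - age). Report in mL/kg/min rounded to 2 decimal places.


Step 1: HRmax = 220 - 46 = 174 bpm
Step 2: Ratio = 174 / 61 = 2.8525
Step 3: VO2max = 15.3 * 2.8525 = 43.64 mL/kg/min

43.64 mL/kg/min


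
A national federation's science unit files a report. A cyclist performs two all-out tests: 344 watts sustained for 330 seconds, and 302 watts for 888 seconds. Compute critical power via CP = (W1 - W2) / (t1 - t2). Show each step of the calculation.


W1 = P1 * t1 = 344 * 330 = 113520 J
W2 = P2 * t2 = 302 * 888 = 268176 J
CP = (113520 - 268176) / (330 - 888)
= 277.16 W

277.16 W


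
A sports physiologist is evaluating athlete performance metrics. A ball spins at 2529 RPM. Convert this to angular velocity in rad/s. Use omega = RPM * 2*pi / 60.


omega = 2529 * 2 * pi / 60
= 2529 * 6.28318531 / 60
= 15890.176 / 60
= 264.836 rad/s

264.836 rad/s


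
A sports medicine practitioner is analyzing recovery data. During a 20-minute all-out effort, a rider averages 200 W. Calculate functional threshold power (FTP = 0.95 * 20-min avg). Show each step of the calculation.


FTP = 0.95 * 200
= 190.0 W

190.0 W


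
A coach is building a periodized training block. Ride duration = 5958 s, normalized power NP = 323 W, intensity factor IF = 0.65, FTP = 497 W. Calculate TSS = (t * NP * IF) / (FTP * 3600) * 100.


Numerator = 5958 * 323 * 0.65 = 1250882.1
Denominator = 497 * 3600 = 1789200
TSS = 1250882.1 / 1789200 * 100
= 69.91

69.91 TSS


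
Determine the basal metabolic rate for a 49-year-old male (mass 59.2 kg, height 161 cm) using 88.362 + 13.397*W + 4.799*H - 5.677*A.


BMR = 88.362 + 13.397*59.2 + 4.799*161 - 5.677*49
= 1375.93 kcal/day

1375.93 kcal/day


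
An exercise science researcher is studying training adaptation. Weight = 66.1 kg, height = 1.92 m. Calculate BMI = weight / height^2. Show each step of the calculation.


height^2 = 1.92^2 = 3.6864
BMI = 66.1 / 3.6864 = 17.93 kg/m^2

17.93 kg/m^2


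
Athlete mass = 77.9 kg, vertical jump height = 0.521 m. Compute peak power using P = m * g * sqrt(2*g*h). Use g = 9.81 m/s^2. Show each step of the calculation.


sqrt(2 * 9.81 * 0.521) = sqrt(10.22202) = 3.197189 m/s
P = 77.9 * 9.81 * 3.197189
= 2443.29 W

2443.29 W


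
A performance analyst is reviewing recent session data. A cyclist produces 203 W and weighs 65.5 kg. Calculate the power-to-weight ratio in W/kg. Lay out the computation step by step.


P/W = power / mass
= 203 / 65.5
= 3.099 W/kg

3.099 W/kg


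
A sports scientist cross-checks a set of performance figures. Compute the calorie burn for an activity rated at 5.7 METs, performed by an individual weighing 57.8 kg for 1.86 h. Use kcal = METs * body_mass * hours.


Product of METs and mass = 5.7 * 57.8 = 329.46
Total kcal = 329.46 * 1.86 = 612.8 kcal

612.8 kcal


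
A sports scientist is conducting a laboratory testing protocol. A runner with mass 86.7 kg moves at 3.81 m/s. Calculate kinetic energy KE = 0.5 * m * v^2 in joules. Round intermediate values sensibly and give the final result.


v^2 = 3.81^2 = 14.5161
KE = 0.5 * 86.7 * 14.5161
= 629.27 J

629.27 J


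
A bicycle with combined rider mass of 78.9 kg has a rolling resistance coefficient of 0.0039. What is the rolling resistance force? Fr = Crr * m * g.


Fr = 0.0039 * 78.9 * 9.81
= 0.30771 * 9.81
= 3.019 N

3.019 N


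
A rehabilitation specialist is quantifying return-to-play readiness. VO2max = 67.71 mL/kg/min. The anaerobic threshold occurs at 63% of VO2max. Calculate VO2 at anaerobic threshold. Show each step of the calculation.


AT fraction = 63 / 100 = 0.63
AT VO2 = 67.71 * 0.63
= 42.66 mL/kg/min

42.66 mL/kg/min


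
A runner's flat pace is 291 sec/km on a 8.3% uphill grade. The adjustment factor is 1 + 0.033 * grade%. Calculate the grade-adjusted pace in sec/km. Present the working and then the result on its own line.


Factor = 1 + 0.033 * 8.3 = 1.2739
Adjusted pace = 291 * 1.2739
= 370.7 sec/km

370.7 s/km


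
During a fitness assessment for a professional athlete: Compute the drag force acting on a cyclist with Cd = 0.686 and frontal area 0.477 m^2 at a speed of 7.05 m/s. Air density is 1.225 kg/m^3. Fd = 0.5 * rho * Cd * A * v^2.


Step 1: v^2 = 49.7025
Step 2: Fd = 0.5 * 1.225 * 0.686 * 0.477 * 49.7025
= 9.962 N

9.962 N


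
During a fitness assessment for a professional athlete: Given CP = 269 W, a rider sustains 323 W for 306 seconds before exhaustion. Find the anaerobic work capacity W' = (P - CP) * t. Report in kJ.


Excess power = 323 - 269 = 54 W
Work above CP = 54 * 306 = 16524 J
W' = 16.524 kJ

16.524 kJ


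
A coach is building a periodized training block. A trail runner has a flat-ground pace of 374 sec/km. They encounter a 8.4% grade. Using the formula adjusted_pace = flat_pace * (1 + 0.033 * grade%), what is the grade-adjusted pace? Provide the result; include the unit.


Grade factor = 1 + 0.033 * 8.4 = 1.2772
Adjusted = 374 * 1.2772 = 477.67 sec/km

477.67 s/km


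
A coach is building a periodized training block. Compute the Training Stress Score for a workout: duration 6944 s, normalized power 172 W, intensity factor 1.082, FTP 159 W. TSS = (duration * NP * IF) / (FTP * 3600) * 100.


Product = 6944 * 172 * 1.082 = 1292306.176
Base = 159 * 3600 = 572400
TSS = 1292306.176 / 572400 * 100 = 225.77

225.77 TSS


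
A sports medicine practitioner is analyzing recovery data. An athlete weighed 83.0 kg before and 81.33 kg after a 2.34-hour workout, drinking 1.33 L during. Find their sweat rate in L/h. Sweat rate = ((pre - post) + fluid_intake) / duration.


Body mass change = 1.67 kg
Total sweat loss = 1.67 + 1.33 = 3.0 L
Rate = 3.0 / 2.34 = 1.282 L/h

1.282 L/h


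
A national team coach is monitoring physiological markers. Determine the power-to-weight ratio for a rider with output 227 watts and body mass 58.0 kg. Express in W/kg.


P/W = 227 / 58.0 = 3.914 W/kg

3.914 W/kg


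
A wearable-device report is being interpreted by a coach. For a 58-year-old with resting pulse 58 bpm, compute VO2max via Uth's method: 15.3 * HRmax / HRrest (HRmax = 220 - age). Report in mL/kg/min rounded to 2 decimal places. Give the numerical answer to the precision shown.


Step 1: HRmax = 220 - 58 = 162 bpm
Step 2: Ratio = 162 / 58 = 2.7931
Step 3: VO2max = 15.3 * 2.7931 = 42.73 mL/kg/min

42.73 mL/kg/min


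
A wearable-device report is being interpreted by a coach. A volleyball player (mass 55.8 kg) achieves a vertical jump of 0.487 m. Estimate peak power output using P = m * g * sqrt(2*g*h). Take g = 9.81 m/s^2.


2 * g * h = 2 * 9.81 * 0.487 = 9.55494
sqrt(9.55494) = 3.091107 m/s
P = 55.8 * 9.81 * 3.091107 = 1692.07 W

1692.07 W


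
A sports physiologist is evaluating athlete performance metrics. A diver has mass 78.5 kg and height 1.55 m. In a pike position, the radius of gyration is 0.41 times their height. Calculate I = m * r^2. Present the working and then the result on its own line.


r = 0.41 * 1.55 = 0.6355 m
I = m * r^2 = 78.5 * 0.40386 = 31.703 kg*m^2

31.703 kg*m^2


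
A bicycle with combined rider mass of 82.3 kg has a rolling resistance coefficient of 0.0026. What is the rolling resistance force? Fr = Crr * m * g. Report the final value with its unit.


Fr = 0.0026 * 82.3 * 9.81
= 0.21398 * 9.81
= 2.099 N

2.099 N


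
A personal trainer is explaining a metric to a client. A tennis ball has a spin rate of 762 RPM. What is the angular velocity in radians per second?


Convert RPM to rad/s: multiply by 2*pi and divide by 60
omega = 762 * 2 * pi / 60
= 79.796 rad/s

79.796 rad/s


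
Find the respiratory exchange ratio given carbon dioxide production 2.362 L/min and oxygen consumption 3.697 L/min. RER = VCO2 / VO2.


VCO2 = 2.362 L/min
VO2 = 3.697 L/min
RER = 2.362 / 3.697 = 0.6389

0.6389


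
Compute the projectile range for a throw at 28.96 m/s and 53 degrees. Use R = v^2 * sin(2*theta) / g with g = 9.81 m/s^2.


Two times the angle = 106 degrees
sin(106) = 0.961262
R = 838.6816 * 0.961262 / 9.81 = 82.181 m

82.181 m


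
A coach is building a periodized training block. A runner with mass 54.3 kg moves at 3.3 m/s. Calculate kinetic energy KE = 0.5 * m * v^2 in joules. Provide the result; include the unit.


v^2 = 3.3^2 = 10.89
KE = 0.5 * 54.3 * 10.89
= 295.66 J

295.66 J


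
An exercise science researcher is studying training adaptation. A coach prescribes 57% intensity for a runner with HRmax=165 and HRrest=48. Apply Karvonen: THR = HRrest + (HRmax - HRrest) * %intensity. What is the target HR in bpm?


Heart rate reserve = 165 - 48 = 117
Intensity fraction = 57 / 100 = 0.57
THR = 48 + 117 * 0.57 = 114.69 bpm

114.69 bpm


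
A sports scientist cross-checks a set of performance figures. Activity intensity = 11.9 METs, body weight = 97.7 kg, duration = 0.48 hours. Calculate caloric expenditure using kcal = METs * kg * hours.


kcal = 11.9 * 97.7 * 0.48
= 1162.63 * 0.48
= 558.06 kcal

558.06 kcal


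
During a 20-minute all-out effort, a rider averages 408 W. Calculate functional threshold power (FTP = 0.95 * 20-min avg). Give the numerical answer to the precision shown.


FTP = 0.95 * 408
= 387.6 W

387.6 W


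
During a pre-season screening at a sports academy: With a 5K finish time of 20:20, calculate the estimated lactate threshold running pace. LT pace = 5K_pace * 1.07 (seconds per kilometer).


Race duration = 1220 s for 5 km
Average pace = 1220 / 5 = 244.0 s/km
LT pace = 244.0 * 1.07
= 261.08 s/km

261.08 s/km


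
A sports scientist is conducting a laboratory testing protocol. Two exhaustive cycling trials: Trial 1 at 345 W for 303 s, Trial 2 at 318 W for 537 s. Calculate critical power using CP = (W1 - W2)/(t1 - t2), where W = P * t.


W1 = 345 * 303 = 104535 J
W2 = 318 * 537 = 170766 J
CP = (104535 - 170766) / (303 - 537)
= -66231 / -234
= 283.04 W

283.04 W


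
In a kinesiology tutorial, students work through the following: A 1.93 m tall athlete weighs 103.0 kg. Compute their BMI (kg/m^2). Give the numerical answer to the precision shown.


height^2 = 3.7249 m^2
BMI = 103.0 / 3.7249 = 27.65 kg/m^2

27.65 kg/m^2


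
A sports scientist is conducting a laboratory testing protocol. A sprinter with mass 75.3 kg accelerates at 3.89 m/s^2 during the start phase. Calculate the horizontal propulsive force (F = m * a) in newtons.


F = m * a
= 75.3 * 3.89
= 292.92 N

292.92 N


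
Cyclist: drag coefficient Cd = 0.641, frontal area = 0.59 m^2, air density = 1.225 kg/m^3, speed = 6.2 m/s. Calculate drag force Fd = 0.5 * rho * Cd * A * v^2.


v^2 = 6.2^2 = 38.44
Fd = 0.5 * 1.225 * 0.641 * 0.59 * 38.44
= 8.904 N

8.904 N


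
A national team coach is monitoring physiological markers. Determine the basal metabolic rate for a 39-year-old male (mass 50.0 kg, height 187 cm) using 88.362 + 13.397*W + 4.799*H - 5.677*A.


BMR = 88.362 + 13.397*50.0 + 4.799*187 - 5.677*39
= 1434.22 kcal/day

1434.22 kcal/day


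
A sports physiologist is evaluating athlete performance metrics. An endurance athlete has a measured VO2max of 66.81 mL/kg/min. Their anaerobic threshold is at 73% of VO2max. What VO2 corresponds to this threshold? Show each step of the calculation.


Anaerobic threshold VO2 = VO2max * 73%
= 66.81 * 0.73
= 48.77 mL/kg/min

48.77 mL/kg/min


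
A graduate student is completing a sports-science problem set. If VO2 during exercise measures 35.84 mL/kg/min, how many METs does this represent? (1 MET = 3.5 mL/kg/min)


METs = VO2 / 3.5 = 35.84 / 3.5 = 10.24

10.24 METs


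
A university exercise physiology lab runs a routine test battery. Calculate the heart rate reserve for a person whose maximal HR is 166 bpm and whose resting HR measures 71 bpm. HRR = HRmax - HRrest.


HRmax = 166 bpm
HRrest = 71 bpm
HRR = 166 - 71 = 95 bpm

95 bpm


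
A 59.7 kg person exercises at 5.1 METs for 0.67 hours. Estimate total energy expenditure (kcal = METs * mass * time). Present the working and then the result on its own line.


Energy = METs * mass(kg) * time(h)
= 5.1 * 59.7 * 0.67
= 203.99 kcal

203.99 kcal


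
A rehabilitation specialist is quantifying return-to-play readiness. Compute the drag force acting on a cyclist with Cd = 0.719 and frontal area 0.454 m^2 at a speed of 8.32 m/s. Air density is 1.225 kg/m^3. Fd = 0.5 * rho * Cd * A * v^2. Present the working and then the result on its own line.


Step 1: v^2 = 69.2224
Step 2: Fd = 0.5 * 1.225 * 0.719 * 0.454 * 69.2224
= 13.84 N

13.84 N


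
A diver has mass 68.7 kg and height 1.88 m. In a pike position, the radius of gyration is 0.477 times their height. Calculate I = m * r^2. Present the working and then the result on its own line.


r = 0.477 * 1.88 = 0.89676 m
I = m * r^2 = 68.7 * 0.804178 = 55.247 kg*m^2

55.247 kg*m^2


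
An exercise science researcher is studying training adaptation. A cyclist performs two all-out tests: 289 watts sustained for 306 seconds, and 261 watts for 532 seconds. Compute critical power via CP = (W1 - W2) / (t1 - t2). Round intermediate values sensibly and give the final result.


W1 = P1 * t1 = 289 * 306 = 88434 J
W2 = P2 * t2 = 261 * 532 = 138852 J
CP = (88434 - 138852) / (306 - 532)
= 223.09 W

223.09 W


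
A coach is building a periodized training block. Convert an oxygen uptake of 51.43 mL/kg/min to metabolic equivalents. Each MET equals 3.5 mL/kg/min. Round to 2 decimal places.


One MET = 3.5 mL/kg/min
Number of METs = 51.43 / 3.5
= 14.69 METs

14.69 METs


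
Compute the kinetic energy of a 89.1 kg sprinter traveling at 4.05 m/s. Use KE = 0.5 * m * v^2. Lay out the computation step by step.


Velocity squared = 16.4025
KE = 0.5 * 89.1 * 16.4025 = 730.73 J

730.73 J


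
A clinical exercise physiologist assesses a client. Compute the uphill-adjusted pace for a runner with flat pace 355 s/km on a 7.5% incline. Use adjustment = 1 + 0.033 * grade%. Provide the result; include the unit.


Adjustment factor = 1 + 0.033 * 7.5 = 1.2475
Grade-adjusted pace = 355 * 1.2475 = 442.86 s/km

442.86 s/km


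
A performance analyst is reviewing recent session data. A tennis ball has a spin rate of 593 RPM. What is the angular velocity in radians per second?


Convert RPM to rad/s: multiply by 2*pi and divide by 60
omega = 593 * 2 * pi / 60
= 62.099 rad/s

62.099 rad/s


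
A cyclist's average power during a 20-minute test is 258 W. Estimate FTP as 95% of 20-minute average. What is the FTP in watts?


FTP = 20-min power * 0.95
= 258 * 0.95
= 245.1 W

245.1 W


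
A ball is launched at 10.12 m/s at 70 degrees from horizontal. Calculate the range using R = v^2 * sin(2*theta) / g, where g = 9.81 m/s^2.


sin(2 * 70) = sin(140) = 0.642788
v^2 = 10.12^2 = 102.4144
R = 102.4144 * 0.642788 / 9.81
= 6.711 m

6.711 m


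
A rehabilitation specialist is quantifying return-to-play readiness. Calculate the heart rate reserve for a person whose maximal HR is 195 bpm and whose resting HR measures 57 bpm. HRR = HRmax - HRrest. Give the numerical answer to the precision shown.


HRmax = 195 bpm
HRrest = 57 bpm
HRR = 195 - 57 = 138 bpm

138 bpm


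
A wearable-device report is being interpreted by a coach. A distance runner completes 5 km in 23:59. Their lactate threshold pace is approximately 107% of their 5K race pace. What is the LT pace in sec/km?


Convert to seconds: 23 min 59 s = 1439 s
Pace per km = 1439 / 5 = 287.8 s/km
LT pace = 287.8 * 1.07 = 307.95 s/km

307.95 s/km


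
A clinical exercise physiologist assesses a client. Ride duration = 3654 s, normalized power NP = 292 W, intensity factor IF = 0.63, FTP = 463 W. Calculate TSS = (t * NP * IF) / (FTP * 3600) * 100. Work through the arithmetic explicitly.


Numerator = 3654 * 292 * 0.63 = 672189.84
Denominator = 463 * 3600 = 1666800
TSS = 672189.84 / 1666800 * 100
= 40.33

40.33 TSS


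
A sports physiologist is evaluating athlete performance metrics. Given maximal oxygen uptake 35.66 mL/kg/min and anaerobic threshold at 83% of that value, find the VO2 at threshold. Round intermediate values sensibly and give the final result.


Percentage as decimal = 0.83
VO2 at AT = 35.66 * 0.83 = 29.6 mL/kg/min

29.6 mL/kg/min


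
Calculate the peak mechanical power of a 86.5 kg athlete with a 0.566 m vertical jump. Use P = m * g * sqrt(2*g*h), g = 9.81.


First, sqrt(2gh) = sqrt(2 * 9.81 * 0.566)
= sqrt(11.10492) = 3.332405 m/s
Power = 86.5 * 9.81 * 3.332405 = 2827.76 W

2827.76 W


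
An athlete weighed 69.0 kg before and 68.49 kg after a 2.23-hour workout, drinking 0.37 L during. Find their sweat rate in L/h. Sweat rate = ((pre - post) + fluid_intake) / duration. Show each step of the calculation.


Body mass change = 0.51 kg
Total sweat loss = 0.51 + 0.37 = 0.88 L
Rate = 0.88 / 2.23 = 0.395 L/h

0.395 L/h


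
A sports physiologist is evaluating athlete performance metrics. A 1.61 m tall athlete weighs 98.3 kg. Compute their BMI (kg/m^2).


height^2 = 2.5921 m^2
BMI = 98.3 / 2.5921 = 37.92 kg/m^2

37.92 kg/m^2


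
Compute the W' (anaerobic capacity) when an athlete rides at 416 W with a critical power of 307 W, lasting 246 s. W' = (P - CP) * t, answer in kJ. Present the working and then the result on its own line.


Above-CP power = 109 W
Duration = 246 s
W' = 109 * 246 = 26814 J
Convert: 26814 / 1000 = 26.814 kJ

26.814 kJ


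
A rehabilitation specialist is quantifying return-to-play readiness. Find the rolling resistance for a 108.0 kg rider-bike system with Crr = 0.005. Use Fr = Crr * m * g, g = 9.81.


m * g = 108.0 * 9.81 = 1059.48 N
Fr = 0.005 * 1059.48 = 5.297 N

5.297 N


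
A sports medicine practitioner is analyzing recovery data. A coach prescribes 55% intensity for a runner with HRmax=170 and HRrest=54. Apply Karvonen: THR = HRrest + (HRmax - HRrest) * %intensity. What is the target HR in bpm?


Heart rate reserve = 170 - 54 = 116
Intensity fraction = 55 / 100 = 0.55
THR = 54 + 116 * 0.55 = 117.8 bpm

117.8 bpm


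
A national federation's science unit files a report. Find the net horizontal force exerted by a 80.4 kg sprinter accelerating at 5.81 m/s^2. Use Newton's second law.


Newton's second law: F = m * a
F = 80.4 * 5.81 = 467.12 N

467.12 N


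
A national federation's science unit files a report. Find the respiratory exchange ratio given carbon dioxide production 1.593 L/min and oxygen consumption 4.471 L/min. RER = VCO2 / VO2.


VCO2 = 1.593 L/min
VO2 = 4.471 L/min
RER = 1.593 / 4.471 = 0.3563

0.3563


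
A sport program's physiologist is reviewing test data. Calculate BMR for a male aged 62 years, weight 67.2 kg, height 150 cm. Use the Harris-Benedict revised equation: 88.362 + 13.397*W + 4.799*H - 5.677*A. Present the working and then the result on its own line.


Substituting values:
W term = 13.397 * 67.2 = 900.2784
H term = 4.799 * 150 = 719.85
A term = 5.677 * 62 = 351.974
BMR = 1356.52 kcal/day

1356.52 kcal/day


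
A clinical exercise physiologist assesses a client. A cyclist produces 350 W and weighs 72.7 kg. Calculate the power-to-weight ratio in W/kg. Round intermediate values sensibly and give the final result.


P/W = power / mass
= 350 / 72.7
= 4.814 W/kg

4.814 W/kg


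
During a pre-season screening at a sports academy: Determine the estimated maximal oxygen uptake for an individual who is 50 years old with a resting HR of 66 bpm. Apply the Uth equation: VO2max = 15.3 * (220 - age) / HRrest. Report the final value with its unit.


HRmax = 220 - 50 = 170
VO2max = 15.3 * (170 / 66)
= 15.3 * 2.5758
= 39.41 mL/kg/min

39.41 mL/kg/min


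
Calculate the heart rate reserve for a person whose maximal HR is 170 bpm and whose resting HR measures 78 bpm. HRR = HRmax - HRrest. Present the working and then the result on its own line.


HRmax = 170 bpm
HRrest = 78 bpm
HRR = 170 - 78 = 92 bpm

92 bpm


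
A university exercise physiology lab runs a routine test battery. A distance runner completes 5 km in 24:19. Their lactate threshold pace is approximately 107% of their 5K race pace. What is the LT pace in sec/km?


Convert to seconds: 24 min 19 s = 1459 s
Pace per km = 1459 / 5 = 291.8 s/km
LT pace = 291.8 * 1.07 = 312.23 s/km

312.23 s/km


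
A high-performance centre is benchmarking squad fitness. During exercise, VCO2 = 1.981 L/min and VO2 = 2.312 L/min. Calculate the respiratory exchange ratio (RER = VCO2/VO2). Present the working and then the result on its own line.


RER = VCO2 / VO2
= 1.981 / 2.312
= 0.8568

0.8568


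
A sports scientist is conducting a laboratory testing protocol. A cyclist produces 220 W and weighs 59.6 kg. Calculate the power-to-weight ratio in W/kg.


P/W = power / mass
= 220 / 59.6
= 3.691 W/kg

3.691 W/kg


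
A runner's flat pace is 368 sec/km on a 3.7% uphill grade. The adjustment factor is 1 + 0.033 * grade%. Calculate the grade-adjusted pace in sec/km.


Factor = 1 + 0.033 * 3.7 = 1.1221
Adjusted pace = 368 * 1.1221
= 412.93 sec/km

412.93 s/km


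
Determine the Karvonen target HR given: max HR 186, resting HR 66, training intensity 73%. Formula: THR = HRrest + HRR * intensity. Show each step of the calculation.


HRR = HRmax - HRrest = 186 - 66 = 120
THR = 66 + 120 * 0.73
= 153.6 bpm

153.6 bpm


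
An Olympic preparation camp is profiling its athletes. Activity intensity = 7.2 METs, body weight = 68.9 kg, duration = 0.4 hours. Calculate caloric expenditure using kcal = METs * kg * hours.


kcal = 7.2 * 68.9 * 0.4
= 496.08 * 0.4
= 198.43 kcal

198.43 kcal


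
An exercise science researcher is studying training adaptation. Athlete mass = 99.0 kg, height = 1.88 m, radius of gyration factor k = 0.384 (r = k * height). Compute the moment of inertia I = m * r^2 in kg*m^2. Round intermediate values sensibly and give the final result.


r = k * height = 0.384 * 1.88 = 0.72192 m
r^2 = 0.72192^2 = 0.521168
I = 99.0 * 0.521168 = 51.596 kg*m^2

51.596 kg*m^2


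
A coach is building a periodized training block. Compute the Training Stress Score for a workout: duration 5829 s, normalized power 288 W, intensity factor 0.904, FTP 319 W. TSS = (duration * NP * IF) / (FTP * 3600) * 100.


Product = 5829 * 288 * 0.904 = 1517591.808
Base = 319 * 3600 = 1148400
TSS = 1517591.808 / 1148400 * 100 = 132.15

132.15 TSS


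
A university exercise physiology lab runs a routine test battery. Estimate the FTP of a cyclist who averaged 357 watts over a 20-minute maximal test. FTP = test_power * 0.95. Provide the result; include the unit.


FTP = 357 * 0.95 = 339.15 W

339.15 W


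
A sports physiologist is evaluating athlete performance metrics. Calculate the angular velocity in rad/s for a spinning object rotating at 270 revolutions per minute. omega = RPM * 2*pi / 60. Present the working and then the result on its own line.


omega = RPM * 2*pi / 60
= 270 * 6.28318531 / 60
= 28.274 rad/s

28.274 rad/s


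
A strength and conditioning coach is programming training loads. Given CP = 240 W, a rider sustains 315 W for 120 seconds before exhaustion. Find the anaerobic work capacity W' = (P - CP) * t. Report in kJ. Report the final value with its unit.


Excess power = 315 - 240 = 75 W
Work above CP = 75 * 120 = 9000 J
W' = 9.0 kJ

9.0 kJ


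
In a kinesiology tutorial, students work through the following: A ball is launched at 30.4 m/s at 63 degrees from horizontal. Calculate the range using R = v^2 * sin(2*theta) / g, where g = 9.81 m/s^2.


sin(2 * 63) = sin(126) = 0.809017
v^2 = 30.4^2 = 924.16
R = 924.16 * 0.809017 / 9.81
= 76.214 m

76.214 m
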